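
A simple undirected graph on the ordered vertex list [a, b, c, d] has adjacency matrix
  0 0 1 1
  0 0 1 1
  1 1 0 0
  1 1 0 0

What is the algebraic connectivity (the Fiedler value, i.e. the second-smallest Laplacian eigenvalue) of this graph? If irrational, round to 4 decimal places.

With the vertex order [a, b, c, d], the degrees are [2, 2, 2, 2], giving D = diag(2, 2, 2, 2) and L = D - A. The smallest Laplacian eigenvalue is always 0. The next one, lambda_2 = 2, measures how hard the graph is to disconnect: larger values mean better connectivity. The largest eigenvalue, 4, is at most the vertex count 4. The eigenvalues sum to 8, which equals trace(L) = 2|E|.

2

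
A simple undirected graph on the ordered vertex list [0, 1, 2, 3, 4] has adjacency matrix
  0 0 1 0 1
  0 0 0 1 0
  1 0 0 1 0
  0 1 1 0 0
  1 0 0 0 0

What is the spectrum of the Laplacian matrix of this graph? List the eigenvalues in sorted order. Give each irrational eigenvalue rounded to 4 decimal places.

With the vertex order [0, 1, 2, 3, 4], the degrees are [2, 1, 2, 2, 1], giving D = diag(2, 1, 2, 2, 1) and L = D - A. Since every row of L sums to 0, the all-ones vector is in the kernel and 0 is an eigenvalue. The single zero eigenvalue shows the graph is connected. The largest eigenvalue, 3.6180, is at most the vertex count 5. By the matrix-tree theorem the graph has (1/5) * product of the nonzero eigenvalues = 1 spanning tree.

[0, 0.3820, 1.3820, 2.6180, 3.6180]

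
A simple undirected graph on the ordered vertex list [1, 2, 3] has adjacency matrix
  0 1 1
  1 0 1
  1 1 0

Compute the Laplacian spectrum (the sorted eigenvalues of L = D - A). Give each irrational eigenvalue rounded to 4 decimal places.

With the vertex order [1, 2, 3], the degrees are [2, 2, 2], giving D = diag(2, 2, 2) and L = D - A. Diagonalising L (or applying a numerical eigensolver to the 3x3 matrix) gives the spectrum above. The single zero eigenvalue shows the graph is connected. The largest eigenvalue, 3, is at most the vertex count 3.

[0, 3, 3]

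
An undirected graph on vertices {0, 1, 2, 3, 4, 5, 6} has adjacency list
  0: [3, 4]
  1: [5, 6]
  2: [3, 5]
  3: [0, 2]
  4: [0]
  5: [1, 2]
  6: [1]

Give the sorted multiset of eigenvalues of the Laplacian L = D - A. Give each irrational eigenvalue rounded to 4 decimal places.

[0, 0.1981, 0.7530, 1.5550, 2.4450, 3.2470, 3.8019]

With the vertex order [0, 1, 2, 3, 4, 5, 6], the degrees are [2, 2, 2, 2, 1, 2, 1], giving D = diag(2, 2, 2, 2, 1, 2, 1) and L = D - A. The multiplicity of 0 as a Laplacian eigenvalue equals the number of connected components. The single zero eigenvalue shows the graph is connected. There is one zero in the spectrum, matching the 1 component.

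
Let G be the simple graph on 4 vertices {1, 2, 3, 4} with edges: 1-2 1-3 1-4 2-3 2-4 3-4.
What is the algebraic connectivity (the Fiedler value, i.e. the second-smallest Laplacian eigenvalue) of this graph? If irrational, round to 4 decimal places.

4

With the vertex order [1, 2, 3, 4], the degrees are [3, 3, 3, 3], giving D = diag(3, 3, 3, 3) and L = D - A. The smallest Laplacian eigenvalue is always 0. The next one, lambda_2 = 4, measures how hard the graph is to disconnect: larger values mean better connectivity. There is one zero in the spectrum, matching the 1 component. The eigenvalues sum to 12, which equals trace(L) = 2|E|.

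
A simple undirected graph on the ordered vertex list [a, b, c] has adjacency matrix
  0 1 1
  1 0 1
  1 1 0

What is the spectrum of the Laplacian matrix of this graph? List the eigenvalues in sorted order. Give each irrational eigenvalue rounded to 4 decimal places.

Each diagonal entry of L is the vertex degree and each off-diagonal entry is -1 where an edge is present, 0 otherwise; in the order [a, b, c] the diagonal is [2, 2, 2]. Since every row of L sums to 0, the all-ones vector is in the kernel and 0 is an eigenvalue. The single zero eigenvalue shows the graph is connected. There is one zero in the spectrum, matching the 1 component.

[0, 3, 3]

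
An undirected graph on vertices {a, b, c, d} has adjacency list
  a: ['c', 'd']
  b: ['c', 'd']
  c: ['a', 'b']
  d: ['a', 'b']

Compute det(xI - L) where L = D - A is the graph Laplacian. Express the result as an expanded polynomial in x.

x^4 - 8x^3 + 20x^2 - 16x

With the vertex order [a, b, c, d], the degrees are [2, 2, 2, 2], giving D = diag(2, 2, 2, 2) and L = D - A. The eigenvalues of L are [0, 2, 2, 4]; the characteristic polynomial is the product of (x - lambda_i), which multiplies out to x^4 - 8x^3 + 20x^2 - 16x. Since p(0) = det(-L) = 0, x divides p(x). There is one zero in the spectrum, matching the 1 component. The largest eigenvalue, 4, is at most the vertex count 4.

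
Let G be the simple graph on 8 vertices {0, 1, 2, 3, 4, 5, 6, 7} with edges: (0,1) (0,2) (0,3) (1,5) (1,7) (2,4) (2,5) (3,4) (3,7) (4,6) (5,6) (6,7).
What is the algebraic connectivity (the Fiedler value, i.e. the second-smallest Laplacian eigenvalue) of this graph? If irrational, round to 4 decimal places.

Reading degrees in the order [0, 1, 2, 3, 4, 5, 6, 7] gives [3, 3, 3, 3, 3, 3, 3, 3]; set D = diag(3, 3, 3, 3, 3, 3, 3, 3) and form L = D - A. The smallest Laplacian eigenvalue is always 0. The next one, lambda_2 = 2, measures how hard the graph is to disconnect: larger values mean better connectivity. The eigenvalues sum to 24, which equals trace(L) = 2|E|.

2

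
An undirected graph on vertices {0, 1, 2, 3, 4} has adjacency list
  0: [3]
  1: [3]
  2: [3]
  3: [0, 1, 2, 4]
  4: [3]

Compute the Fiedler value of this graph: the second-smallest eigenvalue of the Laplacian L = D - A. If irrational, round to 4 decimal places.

With the vertex order [0, 1, 2, 3, 4], the degrees are [1, 1, 1, 4, 1], giving D = diag(1, 1, 1, 4, 1) and L = D - A. Computing the eigenvalues of L and sorting gives [0, 1, 1, 1, 5]. The Fiedler value lambda_2 = 1 is strictly positive, so the graph is connected. The largest eigenvalue, 5, is at most the vertex count 5.

1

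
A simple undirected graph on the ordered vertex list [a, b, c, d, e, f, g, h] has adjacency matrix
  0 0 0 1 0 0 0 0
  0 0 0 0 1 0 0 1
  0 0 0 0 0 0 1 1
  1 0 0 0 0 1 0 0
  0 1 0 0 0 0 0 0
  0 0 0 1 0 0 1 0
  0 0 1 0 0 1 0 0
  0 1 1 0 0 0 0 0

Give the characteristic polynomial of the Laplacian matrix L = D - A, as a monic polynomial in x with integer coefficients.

x^8 - 14x^7 + 78x^6 - 220x^5 + 330x^4 - 252x^3 + 84x^2 - 8x

Reading degrees in the order [a, b, c, d, e, f, g, h] gives [1, 2, 2, 2, 1, 2, 2, 2]; set D = diag(1, 2, 2, 2, 1, 2, 2, 2) and form L = D - A. Computing det(xI - L) by cofactor expansion (or equivalently via sum-over-permutations) gives x^8 - 14x^7 + 78x^6 - 220x^5 + 330x^4 - 252x^3 + 84x^2 - 8x. The constant term is 0 because L is singular (the all-ones vector lies in its kernel). The largest eigenvalue, 3.8478, is at most the vertex count 8. There is one zero in the spectrum, matching the 1 component.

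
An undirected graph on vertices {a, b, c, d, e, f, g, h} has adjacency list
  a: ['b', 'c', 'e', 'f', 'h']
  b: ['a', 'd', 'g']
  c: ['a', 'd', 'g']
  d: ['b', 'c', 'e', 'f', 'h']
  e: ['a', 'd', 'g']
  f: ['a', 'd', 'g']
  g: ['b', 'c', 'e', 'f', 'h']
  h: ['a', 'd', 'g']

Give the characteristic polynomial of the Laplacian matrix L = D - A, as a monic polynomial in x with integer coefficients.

x^8 - 30x^7 + 375x^6 - 2540x^5 + 10095x^4 - 23598x^3 + 30105x^2 - 16200x

With the vertex order [a, b, c, d, e, f, g, h], the degrees are [5, 3, 3, 5, 3, 3, 5, 3], giving D = diag(5, 3, 3, 5, 3, 3, 5, 3) and L = D - A. L has integer entries, so p(x) = det(xI - L) has integer coefficients. Expanding the determinant yields x^8 - 30x^7 + 375x^6 - 2540x^5 + 10095x^4 - 23598x^3 + 30105x^2 - 16200x. The constant term is 0 because L is singular (the all-ones vector lies in its kernel). The eigenvalues sum to 30, which equals trace(L) = 2|E|.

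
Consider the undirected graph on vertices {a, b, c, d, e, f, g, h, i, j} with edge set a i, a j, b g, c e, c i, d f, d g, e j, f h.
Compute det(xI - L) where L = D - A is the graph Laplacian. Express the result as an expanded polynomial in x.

Each diagonal entry of L is the vertex degree and each off-diagonal entry is -1 where an edge is present, 0 otherwise; in the order [a, b, c, d, e, f, g, h, i, j] the diagonal is [2, 1, 2, 2, 2, 2, 2, 1, 2, 2]. Computing det(xI - L) by cofactor expansion (or equivalently via sum-over-permutations) gives x^10 - 18x^9 + 136x^8 - 560x^7 + 1365x^6 - 2000x^5 + 1700x^4 - 750x^3 + 125x^2. Since p(0) = det(-L) = 0, x divides p(x).

x^10 - 18x^9 + 136x^8 - 560x^7 + 1365x^6 - 2000x^5 + 1700x^4 - 750x^3 + 125x^2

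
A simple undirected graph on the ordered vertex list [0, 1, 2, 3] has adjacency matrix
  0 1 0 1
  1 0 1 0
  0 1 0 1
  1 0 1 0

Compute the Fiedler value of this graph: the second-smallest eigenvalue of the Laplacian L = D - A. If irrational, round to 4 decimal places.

With the vertex order [0, 1, 2, 3], the degrees are [2, 2, 2, 2], giving D = diag(2, 2, 2, 2) and L = D - A. The sorted Laplacian eigenvalues are [0, 2, 2, 4]; the algebraic connectivity is the second entry, 2. The largest eigenvalue, 4, is at most the vertex count 4.

2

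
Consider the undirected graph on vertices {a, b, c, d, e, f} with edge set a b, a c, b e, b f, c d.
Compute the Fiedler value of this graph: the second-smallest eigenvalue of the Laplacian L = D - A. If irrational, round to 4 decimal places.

0.3249

With the vertex order [a, b, c, d, e, f], the degrees are [2, 3, 2, 1, 1, 1], giving D = diag(2, 3, 2, 1, 1, 1) and L = D - A. The sorted Laplacian eigenvalues are [0, 0.3249, 1, 1.4608, 3, 4.2143]; the algebraic connectivity is the second entry, 0.3249. The largest eigenvalue, 4.2143, is at most the vertex count 6.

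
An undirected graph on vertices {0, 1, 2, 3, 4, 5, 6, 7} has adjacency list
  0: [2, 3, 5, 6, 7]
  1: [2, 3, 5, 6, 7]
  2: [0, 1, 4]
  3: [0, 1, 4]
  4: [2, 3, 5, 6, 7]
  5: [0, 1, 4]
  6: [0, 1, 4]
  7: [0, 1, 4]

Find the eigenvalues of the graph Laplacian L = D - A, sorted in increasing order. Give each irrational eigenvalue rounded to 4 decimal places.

[0, 3, 3, 3, 3, 5, 5, 8]

Reading degrees in the order [0, 1, 2, 3, 4, 5, 6, 7] gives [5, 5, 3, 3, 5, 3, 3, 3]; set D = diag(5, 5, 3, 3, 5, 3, 3, 3) and form L = D - A. Diagonalising L (or applying a numerical eigensolver to the 8x8 matrix) gives the spectrum above. The single zero eigenvalue shows the graph is connected.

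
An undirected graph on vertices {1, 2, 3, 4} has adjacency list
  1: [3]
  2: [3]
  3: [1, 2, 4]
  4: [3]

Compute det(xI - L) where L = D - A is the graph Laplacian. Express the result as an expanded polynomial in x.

Each diagonal entry of L is the vertex degree and each off-diagonal entry is -1 where an edge is present, 0 otherwise; in the order [1, 2, 3, 4] the diagonal is [1, 1, 3, 1]. Computing det(xI - L) by cofactor expansion (or equivalently via sum-over-permutations) gives x^4 - 6x^3 + 9x^2 - 4x. The coefficient of x^3 equals -trace(L) = -6, matching the sum of degrees. There is one zero in the spectrum, matching the 1 component.

x^4 - 6x^3 + 9x^2 - 4x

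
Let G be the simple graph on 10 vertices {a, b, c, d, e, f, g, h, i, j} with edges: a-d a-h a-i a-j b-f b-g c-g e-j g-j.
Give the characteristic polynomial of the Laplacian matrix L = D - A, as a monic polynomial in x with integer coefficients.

x^10 - 18x^9 + 131x^8 - 502x^7 + 1110x^6 - 1464x^5 + 1150x^4 - 516x^3 + 118x^2 - 10x

Reading degrees in the order [a, b, c, d, e, f, g, h, i, j] gives [4, 2, 1, 1, 1, 1, 3, 1, 1, 3]; set D = diag(4, 2, 1, 1, 1, 1, 3, 1, 1, 3) and form L = D - A. Computing det(xI - L) by cofactor expansion (or equivalently via sum-over-permutations) gives x^10 - 18x^9 + 131x^8 - 502x^7 + 1110x^6 - 1464x^5 + 1150x^4 - 516x^3 + 118x^2 - 10x. The constant term is 0 because L is singular (the all-ones vector lies in its kernel). By the matrix-tree theorem the graph has (1/10) * product of the nonzero eigenvalues = 1 spanning tree.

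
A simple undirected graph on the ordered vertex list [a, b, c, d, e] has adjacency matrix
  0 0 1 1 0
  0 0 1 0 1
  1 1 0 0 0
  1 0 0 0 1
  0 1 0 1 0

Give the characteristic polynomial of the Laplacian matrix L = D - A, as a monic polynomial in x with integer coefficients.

x^5 - 10x^4 + 35x^3 - 50x^2 + 25x

Reading degrees in the order [a, b, c, d, e] gives [2, 2, 2, 2, 2]; set D = diag(2, 2, 2, 2, 2) and form L = D - A. Computing det(xI - L) by cofactor expansion (or equivalently via sum-over-permutations) gives x^5 - 10x^4 + 35x^3 - 50x^2 + 25x. The constant term is 0 because L is singular (the all-ones vector lies in its kernel). The eigenvalues sum to 10, which equals trace(L) = 2|E|.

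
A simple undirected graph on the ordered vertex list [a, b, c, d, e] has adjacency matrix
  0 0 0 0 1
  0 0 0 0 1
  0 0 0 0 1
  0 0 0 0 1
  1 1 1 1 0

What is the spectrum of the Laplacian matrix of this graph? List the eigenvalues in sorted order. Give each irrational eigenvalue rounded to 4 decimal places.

Each diagonal entry of L is the vertex degree and each off-diagonal entry is -1 where an edge is present, 0 otherwise; in the order [a, b, c, d, e] the diagonal is [1, 1, 1, 1, 4]. L is symmetric positive semidefinite, so every eigenvalue is real and nonnegative. By the matrix-tree theorem the graph has (1/5) * product of the nonzero eigenvalues = 1 spanning tree.

[0, 1, 1, 1, 5]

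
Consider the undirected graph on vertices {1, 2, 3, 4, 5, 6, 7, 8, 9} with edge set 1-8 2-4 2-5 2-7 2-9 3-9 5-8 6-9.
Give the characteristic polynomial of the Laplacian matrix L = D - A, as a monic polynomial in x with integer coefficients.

Reading degrees in the order [1, 2, 3, 4, 5, 6, 7, 8, 9] gives [1, 4, 1, 1, 2, 1, 1, 2, 3]; set D = diag(1, 4, 1, 1, 2, 1, 1, 2, 3) and form L = D - A. L has integer entries, so p(x) = det(xI - L) has integer coefficients. Expanding the determinant yields x^9 - 16x^8 + 101x^7 - 326x^6 + 584x^5 - 592x^4 + 329x^3 - 90x^2 + 9x. The coefficient of x^8 equals -trace(L) = -16, matching the sum of degrees. The largest eigenvalue, 5.3298, is at most the vertex count 9.

x^9 - 16x^8 + 101x^7 - 326x^6 + 584x^5 - 592x^4 + 329x^3 - 90x^2 + 9x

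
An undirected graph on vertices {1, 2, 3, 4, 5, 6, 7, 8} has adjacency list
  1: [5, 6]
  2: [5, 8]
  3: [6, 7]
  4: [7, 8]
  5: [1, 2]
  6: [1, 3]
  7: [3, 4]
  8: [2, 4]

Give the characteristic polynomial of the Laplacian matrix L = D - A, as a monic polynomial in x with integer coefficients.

Reading degrees in the order [1, 2, 3, 4, 5, 6, 7, 8] gives [2, 2, 2, 2, 2, 2, 2, 2]; set D = diag(2, 2, 2, 2, 2, 2, 2, 2) and form L = D - A. L has integer entries, so p(x) = det(xI - L) has integer coefficients. Expanding the determinant yields x^8 - 16x^7 + 104x^6 - 352x^5 + 660x^4 - 672x^3 + 336x^2 - 64x. The constant term is 0 because L is singular (the all-ones vector lies in its kernel). By the matrix-tree theorem the graph has (1/8) * product of the nonzero eigenvalues = 8 spanning trees.

x^8 - 16x^7 + 104x^6 - 352x^5 + 660x^4 - 672x^3 + 336x^2 - 64x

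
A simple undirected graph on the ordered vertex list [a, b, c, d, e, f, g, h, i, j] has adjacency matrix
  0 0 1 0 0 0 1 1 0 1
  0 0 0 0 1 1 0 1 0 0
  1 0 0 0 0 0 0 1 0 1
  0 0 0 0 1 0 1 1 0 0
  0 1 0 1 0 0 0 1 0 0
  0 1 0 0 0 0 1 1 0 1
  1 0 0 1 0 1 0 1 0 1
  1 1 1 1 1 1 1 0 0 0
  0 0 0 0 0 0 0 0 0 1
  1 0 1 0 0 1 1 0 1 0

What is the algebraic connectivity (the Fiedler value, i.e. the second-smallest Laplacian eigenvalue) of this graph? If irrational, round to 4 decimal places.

Reading degrees in the order [a, b, c, d, e, f, g, h, i, j] gives [4, 3, 3, 3, 3, 4, 5, 7, 1, 5]; set D = diag(4, 3, 3, 3, 3, 4, 5, 7, 1, 5) and form L = D - A. The smallest Laplacian eigenvalue is always 0. The next one, lambda_2 = 0.8077, measures how hard the graph is to disconnect: larger values mean better connectivity. By the matrix-tree theorem the graph has (1/10) * product of the nonzero eigenvalues = 7536 spanning trees.

0.8077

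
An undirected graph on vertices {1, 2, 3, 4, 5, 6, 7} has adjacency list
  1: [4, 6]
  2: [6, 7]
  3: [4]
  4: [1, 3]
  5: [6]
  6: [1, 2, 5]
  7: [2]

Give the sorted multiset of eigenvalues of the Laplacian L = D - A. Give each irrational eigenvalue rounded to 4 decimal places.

Reading degrees in the order [1, 2, 3, 4, 5, 6, 7] gives [2, 2, 1, 2, 1, 3, 1]; set D = diag(2, 2, 1, 2, 1, 3, 1) and form L = D - A. L is symmetric positive semidefinite, so every eigenvalue is real and nonnegative. There is one zero in the spectrum, matching the 1 component. By the matrix-tree theorem the graph has (1/7) * product of the nonzero eigenvalues = 1 spanning tree.

[0, 0.2603, 0.6262, 1.4055, 2.2742, 3.0996, 4.3342]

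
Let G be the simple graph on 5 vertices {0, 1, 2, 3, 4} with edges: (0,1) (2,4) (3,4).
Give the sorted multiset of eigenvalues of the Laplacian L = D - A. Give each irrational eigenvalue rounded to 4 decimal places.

Each diagonal entry of L is the vertex degree and each off-diagonal entry is -1 where an edge is present, 0 otherwise; in the order [0, 1, 2, 3, 4] the diagonal is [1, 1, 1, 1, 2]. Since every row of L sums to 0, the all-ones vector is in the kernel and 0 is an eigenvalue. The 2 zero eigenvalues correspond to the 2 connected components. There are 2 zeros in the spectrum, matching the 2 components.

[0, 0, 1, 2, 3]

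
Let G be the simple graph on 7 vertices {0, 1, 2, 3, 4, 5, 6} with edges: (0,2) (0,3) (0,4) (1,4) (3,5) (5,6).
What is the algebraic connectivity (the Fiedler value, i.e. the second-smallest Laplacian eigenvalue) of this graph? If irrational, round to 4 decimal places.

0.2603

Each diagonal entry of L is the vertex degree and each off-diagonal entry is -1 where an edge is present, 0 otherwise; in the order [0, 1, 2, 3, 4, 5, 6] the diagonal is [3, 1, 1, 2, 2, 2, 1]. Computing the eigenvalues of L and sorting gives [0, 0.2603, 0.6262, 1.4055, 2.2742, 3.0996, 4.3342]. The Fiedler value lambda_2 = 0.2603 is strictly positive, so the graph is connected.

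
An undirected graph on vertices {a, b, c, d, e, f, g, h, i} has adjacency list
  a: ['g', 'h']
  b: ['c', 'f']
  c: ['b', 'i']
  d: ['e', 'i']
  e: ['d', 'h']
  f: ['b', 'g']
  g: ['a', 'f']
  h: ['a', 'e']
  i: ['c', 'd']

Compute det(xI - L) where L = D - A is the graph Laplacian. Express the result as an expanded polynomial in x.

With the vertex order [a, b, c, d, e, f, g, h, i], the degrees are [2, 2, 2, 2, 2, 2, 2, 2, 2], giving D = diag(2, 2, 2, 2, 2, 2, 2, 2, 2) and L = D - A. L has integer entries, so p(x) = det(xI - L) has integer coefficients. Expanding the determinant yields x^9 - 18x^8 + 135x^7 - 546x^6 + 1287x^5 - 1782x^4 + 1386x^3 - 540x^2 + 81x. The coefficient of x^8 equals -trace(L) = -18, matching the sum of degrees. There is one zero in the spectrum, matching the 1 component.

x^9 - 18x^8 + 135x^7 - 546x^6 + 1287x^5 - 1782x^4 + 1386x^3 - 540x^2 + 81x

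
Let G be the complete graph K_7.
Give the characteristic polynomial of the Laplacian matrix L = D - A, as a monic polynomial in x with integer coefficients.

x^7 - 42x^6 + 735x^5 - 6860x^4 + 36015x^3 - 100842x^2 + 117649x

The graph has 7 vertices and degree multiset [6, 6, 6, 6, 6, 6, 6]; D is the diagonal matrix of degrees and L = D - A. Computing det(xI - L) by cofactor expansion (or equivalently via sum-over-permutations) gives x^7 - 42x^6 + 735x^5 - 6860x^4 + 36015x^3 - 100842x^2 + 117649x. The constant term is 0 because L is singular (the all-ones vector lies in its kernel).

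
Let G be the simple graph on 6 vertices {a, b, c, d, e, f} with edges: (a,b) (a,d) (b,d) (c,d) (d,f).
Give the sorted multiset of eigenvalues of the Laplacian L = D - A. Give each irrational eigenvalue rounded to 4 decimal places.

Each diagonal entry of L is the vertex degree and each off-diagonal entry is -1 where an edge is present, 0 otherwise; in the order [a, b, c, d, e, f] the diagonal is [2, 2, 1, 4, 0, 1]. The multiplicity of 0 as a Laplacian eigenvalue equals the number of connected components. The 2 zero eigenvalues correspond to the 2 connected components. The largest eigenvalue, 5, is at most the vertex count 6.

[0, 0, 1, 1, 3, 5]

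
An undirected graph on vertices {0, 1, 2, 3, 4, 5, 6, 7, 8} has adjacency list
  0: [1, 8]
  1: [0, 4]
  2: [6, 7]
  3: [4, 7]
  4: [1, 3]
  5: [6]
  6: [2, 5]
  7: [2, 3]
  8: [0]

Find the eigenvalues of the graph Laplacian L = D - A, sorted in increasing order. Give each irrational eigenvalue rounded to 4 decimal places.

[0, 0.1206, 0.4679, 1, 1.6527, 2.3473, 3, 3.5321, 3.8794]

Each diagonal entry of L is the vertex degree and each off-diagonal entry is -1 where an edge is present, 0 otherwise; in the order [0, 1, 2, 3, 4, 5, 6, 7, 8] the diagonal is [2, 2, 2, 2, 2, 1, 2, 2, 1]. Diagonalising L (or applying a numerical eigensolver to the 9x9 matrix) gives the spectrum above. By the matrix-tree theorem the graph has (1/9) * product of the nonzero eigenvalues = 1 spanning tree.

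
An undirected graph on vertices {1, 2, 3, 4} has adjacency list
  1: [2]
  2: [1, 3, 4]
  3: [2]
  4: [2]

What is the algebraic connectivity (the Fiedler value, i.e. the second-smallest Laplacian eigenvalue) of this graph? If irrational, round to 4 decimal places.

Each diagonal entry of L is the vertex degree and each off-diagonal entry is -1 where an edge is present, 0 otherwise; in the order [1, 2, 3, 4] the diagonal is [1, 3, 1, 1]. The smallest Laplacian eigenvalue is always 0. The next one, lambda_2 = 1, measures how hard the graph is to disconnect: larger values mean better connectivity. The eigenvalues sum to 6, which equals trace(L) = 2|E|. By the matrix-tree theorem the graph has (1/4) * product of the nonzero eigenvalues = 1 spanning tree.

1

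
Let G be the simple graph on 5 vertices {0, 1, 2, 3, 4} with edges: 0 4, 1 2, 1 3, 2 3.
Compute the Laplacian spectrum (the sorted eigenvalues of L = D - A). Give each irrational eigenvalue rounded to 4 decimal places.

With the vertex order [0, 1, 2, 3, 4], the degrees are [1, 2, 2, 2, 1], giving D = diag(1, 2, 2, 2, 1) and L = D - A. Diagonalising L (or applying a numerical eigensolver to the 5x5 matrix) gives the spectrum above. The 2 zero eigenvalues correspond to the 2 connected components. The largest eigenvalue, 3, is at most the vertex count 5.

[0, 0, 2, 3, 3]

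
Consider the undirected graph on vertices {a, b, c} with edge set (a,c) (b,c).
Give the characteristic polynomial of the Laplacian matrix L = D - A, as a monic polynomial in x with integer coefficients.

Reading degrees in the order [a, b, c] gives [1, 1, 2]; set D = diag(1, 1, 2) and form L = D - A. L has integer entries, so p(x) = det(xI - L) has integer coefficients. Expanding the determinant yields x^3 - 4x^2 + 3x. The constant term is 0 because L is singular (the all-ones vector lies in its kernel). By the matrix-tree theorem the graph has (1/3) * product of the nonzero eigenvalues = 1 spanning tree.

x^3 - 4x^2 + 3x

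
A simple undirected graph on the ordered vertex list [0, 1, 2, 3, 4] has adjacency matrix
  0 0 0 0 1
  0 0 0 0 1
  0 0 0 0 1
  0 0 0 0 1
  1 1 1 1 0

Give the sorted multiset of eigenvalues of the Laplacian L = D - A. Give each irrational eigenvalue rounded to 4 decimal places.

Each diagonal entry of L is the vertex degree and each off-diagonal entry is -1 where an edge is present, 0 otherwise; in the order [0, 1, 2, 3, 4] the diagonal is [1, 1, 1, 1, 4]. Diagonalising L (or applying a numerical eigensolver to the 5x5 matrix) gives the spectrum above. The eigenvalues sum to 8, which equals trace(L) = 2|E|. By the matrix-tree theorem the graph has (1/5) * product of the nonzero eigenvalues = 1 spanning tree.

[0, 1, 1, 1, 5]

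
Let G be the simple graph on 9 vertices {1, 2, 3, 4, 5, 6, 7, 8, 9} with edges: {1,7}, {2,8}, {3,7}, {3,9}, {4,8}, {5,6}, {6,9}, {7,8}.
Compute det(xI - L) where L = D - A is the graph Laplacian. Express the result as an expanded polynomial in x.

Each diagonal entry of L is the vertex degree and each off-diagonal entry is -1 where an edge is present, 0 otherwise; in the order [1, 2, 3, 4, 5, 6, 7, 8, 9] the diagonal is [1, 1, 2, 1, 1, 2, 3, 3, 2]. L has integer entries, so p(x) = det(xI - L) has integer coefficients. Expanding the determinant yields x^9 - 16x^8 + 103x^7 - 344x^6 + 642x^5 - 674x^4 + 381x^3 - 102x^2 + 9x. The coefficient of x^8 equals -trace(L) = -16, matching the sum of degrees.

x^9 - 16x^8 + 103x^7 - 344x^6 + 642x^5 - 674x^4 + 381x^3 - 102x^2 + 9x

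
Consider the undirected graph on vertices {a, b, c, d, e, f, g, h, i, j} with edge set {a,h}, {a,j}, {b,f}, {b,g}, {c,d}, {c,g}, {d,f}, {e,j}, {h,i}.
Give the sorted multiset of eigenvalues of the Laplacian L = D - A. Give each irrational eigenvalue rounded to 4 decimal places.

Reading degrees in the order [a, b, c, d, e, f, g, h, i, j] gives [2, 2, 2, 2, 1, 2, 2, 2, 1, 2]; set D = diag(2, 2, 2, 2, 1, 2, 2, 2, 1, 2) and form L = D - A. L is symmetric positive semidefinite, so every eigenvalue is real and nonnegative. The 2 zero eigenvalues correspond to the 2 connected components. The eigenvalues sum to 18, which equals trace(L) = 2|E|.

[0, 0, 0.3820, 1.3820, 1.3820, 1.3820, 2.6180, 3.6180, 3.6180, 3.6180]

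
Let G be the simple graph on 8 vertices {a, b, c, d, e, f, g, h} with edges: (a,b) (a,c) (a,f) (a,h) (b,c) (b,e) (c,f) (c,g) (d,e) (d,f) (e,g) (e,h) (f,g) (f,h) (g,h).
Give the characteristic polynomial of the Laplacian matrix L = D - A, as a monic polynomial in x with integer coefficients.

With the vertex order [a, b, c, d, e, f, g, h], the degrees are [4, 3, 4, 2, 4, 5, 4, 4], giving D = diag(4, 3, 4, 2, 4, 5, 4, 4) and L = D - A. Computing det(xI - L) by cofactor expansion (or equivalently via sum-over-permutations) gives x^8 - 30x^7 + 376x^6 - 2546x^5 + 10034x^4 - 22956x^3 + 28144x^2 - 14208x. The constant term is 0 because L is singular (the all-ones vector lies in its kernel). The eigenvalues sum to 30, which equals trace(L) = 2|E|.

x^8 - 30x^7 + 376x^6 - 2546x^5 + 10034x^4 - 22956x^3 + 28144x^2 - 14208x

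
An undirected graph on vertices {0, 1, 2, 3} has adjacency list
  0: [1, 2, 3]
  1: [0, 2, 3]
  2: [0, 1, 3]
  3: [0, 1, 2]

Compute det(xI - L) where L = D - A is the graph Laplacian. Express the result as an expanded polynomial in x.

Each diagonal entry of L is the vertex degree and each off-diagonal entry is -1 where an edge is present, 0 otherwise; in the order [0, 1, 2, 3] the diagonal is [3, 3, 3, 3]. L has integer entries, so p(x) = det(xI - L) has integer coefficients. Expanding the determinant yields x^4 - 12x^3 + 48x^2 - 64x. The coefficient of x^3 equals -trace(L) = -12, matching the sum of degrees.

x^4 - 12x^3 + 48x^2 - 64x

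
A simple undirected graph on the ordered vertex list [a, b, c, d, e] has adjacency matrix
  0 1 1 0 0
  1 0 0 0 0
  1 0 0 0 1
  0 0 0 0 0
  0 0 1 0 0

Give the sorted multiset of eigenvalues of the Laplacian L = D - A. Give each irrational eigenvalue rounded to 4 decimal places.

Each diagonal entry of L is the vertex degree and each off-diagonal entry is -1 where an edge is present, 0 otherwise; in the order [a, b, c, d, e] the diagonal is [2, 1, 2, 0, 1]. Diagonalising L (or applying a numerical eigensolver to the 5x5 matrix) gives the spectrum above. The 2 zero eigenvalues correspond to the 2 connected components. There are 2 zeros in the spectrum, matching the 2 components.

[0, 0, 0.5858, 2, 3.4142]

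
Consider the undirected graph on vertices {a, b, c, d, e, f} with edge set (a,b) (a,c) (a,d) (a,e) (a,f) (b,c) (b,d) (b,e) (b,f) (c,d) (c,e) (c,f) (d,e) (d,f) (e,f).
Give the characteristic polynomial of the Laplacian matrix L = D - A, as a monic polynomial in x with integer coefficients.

x^6 - 30x^5 + 360x^4 - 2160x^3 + 6480x^2 - 7776x

Reading degrees in the order [a, b, c, d, e, f] gives [5, 5, 5, 5, 5, 5]; set D = diag(5, 5, 5, 5, 5, 5) and form L = D - A. Computing det(xI - L) by cofactor expansion (or equivalently via sum-over-permutations) gives x^6 - 30x^5 + 360x^4 - 2160x^3 + 6480x^2 - 7776x. Since p(0) = det(-L) = 0, x divides p(x). There is one zero in the spectrum, matching the 1 component.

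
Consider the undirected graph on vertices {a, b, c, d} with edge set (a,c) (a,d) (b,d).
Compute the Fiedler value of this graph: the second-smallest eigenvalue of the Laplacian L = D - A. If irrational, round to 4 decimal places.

With the vertex order [a, b, c, d], the degrees are [2, 1, 1, 2], giving D = diag(2, 1, 1, 2) and L = D - A. Computing the eigenvalues of L and sorting gives [0, 0.5858, 2, 3.4142]. The Fiedler value lambda_2 = 0.5858 is strictly positive, so the graph is connected. The largest eigenvalue, 3.4142, is at most the vertex count 4. The eigenvalues sum to 6, which equals trace(L) = 2|E|.

0.5858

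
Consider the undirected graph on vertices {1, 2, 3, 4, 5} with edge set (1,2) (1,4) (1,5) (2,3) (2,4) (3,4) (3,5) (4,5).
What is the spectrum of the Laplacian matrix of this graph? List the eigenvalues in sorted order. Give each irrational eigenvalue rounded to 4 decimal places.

[0, 3, 3, 5, 5]

Each diagonal entry of L is the vertex degree and each off-diagonal entry is -1 where an edge is present, 0 otherwise; in the order [1, 2, 3, 4, 5] the diagonal is [3, 3, 3, 4, 3]. Diagonalising L (or applying a numerical eigensolver to the 5x5 matrix) gives the spectrum above. The single zero eigenvalue shows the graph is connected. The eigenvalues sum to 16, which equals trace(L) = 2|E|. There is one zero in the spectrum, matching the 1 component.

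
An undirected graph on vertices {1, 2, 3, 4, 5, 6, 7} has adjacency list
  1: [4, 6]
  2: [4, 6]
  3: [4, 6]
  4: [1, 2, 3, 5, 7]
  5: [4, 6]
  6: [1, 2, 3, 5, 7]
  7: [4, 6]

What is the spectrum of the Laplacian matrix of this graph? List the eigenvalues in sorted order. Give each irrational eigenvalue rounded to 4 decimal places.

[0, 2, 2, 2, 2, 5, 7]

Each diagonal entry of L is the vertex degree and each off-diagonal entry is -1 where an edge is present, 0 otherwise; in the order [1, 2, 3, 4, 5, 6, 7] the diagonal is [2, 2, 2, 5, 2, 5, 2]. The multiplicity of 0 as a Laplacian eigenvalue equals the number of connected components. The eigenvalues sum to 20, which equals trace(L) = 2|E|. By the matrix-tree theorem the graph has (1/7) * product of the nonzero eigenvalues = 80 spanning trees.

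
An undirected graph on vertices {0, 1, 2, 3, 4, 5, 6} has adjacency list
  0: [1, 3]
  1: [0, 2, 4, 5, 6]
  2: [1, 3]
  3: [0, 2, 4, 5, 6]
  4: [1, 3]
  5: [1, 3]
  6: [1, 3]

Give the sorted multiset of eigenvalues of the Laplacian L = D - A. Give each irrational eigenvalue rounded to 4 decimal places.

With the vertex order [0, 1, 2, 3, 4, 5, 6], the degrees are [2, 5, 2, 5, 2, 2, 2], giving D = diag(2, 5, 2, 5, 2, 2, 2) and L = D - A. The multiplicity of 0 as a Laplacian eigenvalue equals the number of connected components. By the matrix-tree theorem the graph has (1/7) * product of the nonzero eigenvalues = 80 spanning trees.

[0, 2, 2, 2, 2, 5, 7]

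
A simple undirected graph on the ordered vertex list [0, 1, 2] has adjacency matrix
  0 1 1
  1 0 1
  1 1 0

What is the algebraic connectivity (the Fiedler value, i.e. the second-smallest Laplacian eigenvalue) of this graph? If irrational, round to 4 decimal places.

Each diagonal entry of L is the vertex degree and each off-diagonal entry is -1 where an edge is present, 0 otherwise; in the order [0, 1, 2] the diagonal is [2, 2, 2]. The sorted Laplacian eigenvalues are [0, 3, 3]; the algebraic connectivity is the second entry, 3. The largest eigenvalue, 3, is at most the vertex count 3. There is one zero in the spectrum, matching the 1 component.

3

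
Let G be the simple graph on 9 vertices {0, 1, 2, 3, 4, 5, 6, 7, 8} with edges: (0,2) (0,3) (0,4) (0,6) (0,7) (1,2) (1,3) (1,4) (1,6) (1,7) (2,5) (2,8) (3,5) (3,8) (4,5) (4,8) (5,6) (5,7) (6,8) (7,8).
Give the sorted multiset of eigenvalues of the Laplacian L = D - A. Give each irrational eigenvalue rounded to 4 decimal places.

[0, 4, 4, 4, 4, 5, 5, 5, 9]

Each diagonal entry of L is the vertex degree and each off-diagonal entry is -1 where an edge is present, 0 otherwise; in the order [0, 1, 2, 3, 4, 5, 6, 7, 8] the diagonal is [5, 5, 4, 4, 4, 5, 4, 4, 5]. Since every row of L sums to 0, the all-ones vector is in the kernel and 0 is an eigenvalue. The single zero eigenvalue shows the graph is connected. The largest eigenvalue, 9, is at most the vertex count 9.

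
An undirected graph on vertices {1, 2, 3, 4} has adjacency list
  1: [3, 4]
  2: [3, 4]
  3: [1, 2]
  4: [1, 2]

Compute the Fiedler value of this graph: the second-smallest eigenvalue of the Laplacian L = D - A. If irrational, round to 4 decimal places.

Reading degrees in the order [1, 2, 3, 4] gives [2, 2, 2, 2]; set D = diag(2, 2, 2, 2) and form L = D - A. The sorted Laplacian eigenvalues are [0, 2, 2, 4]; the algebraic connectivity is the second entry, 2. The eigenvalues sum to 8, which equals trace(L) = 2|E|.

2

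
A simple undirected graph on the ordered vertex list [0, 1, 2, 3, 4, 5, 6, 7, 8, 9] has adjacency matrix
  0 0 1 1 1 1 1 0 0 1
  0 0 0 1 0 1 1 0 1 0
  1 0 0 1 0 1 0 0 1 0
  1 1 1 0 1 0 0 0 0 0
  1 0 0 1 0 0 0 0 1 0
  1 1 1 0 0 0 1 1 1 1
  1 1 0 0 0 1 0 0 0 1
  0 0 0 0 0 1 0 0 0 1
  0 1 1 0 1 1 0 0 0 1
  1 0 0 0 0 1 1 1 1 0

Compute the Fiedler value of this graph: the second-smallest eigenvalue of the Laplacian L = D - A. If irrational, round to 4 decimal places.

1.5923

With the vertex order [0, 1, 2, 3, 4, 5, 6, 7, 8, 9], the degrees are [6, 4, 4, 4, 3, 7, 4, 2, 5, 5], giving D = diag(6, 4, 4, 4, 3, 7, 4, 2, 5, 5) and L = D - A. The smallest Laplacian eigenvalue is always 0. The next one, lambda_2 = 1.5923, measures how hard the graph is to disconnect: larger values mean better connectivity.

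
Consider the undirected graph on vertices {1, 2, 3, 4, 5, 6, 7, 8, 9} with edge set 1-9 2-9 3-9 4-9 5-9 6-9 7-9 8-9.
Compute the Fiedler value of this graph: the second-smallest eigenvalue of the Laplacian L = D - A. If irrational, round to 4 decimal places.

Each diagonal entry of L is the vertex degree and each off-diagonal entry is -1 where an edge is present, 0 otherwise; in the order [1, 2, 3, 4, 5, 6, 7, 8, 9] the diagonal is [1, 1, 1, 1, 1, 1, 1, 1, 8]. The sorted Laplacian eigenvalues are [0, 1, 1, 1, 1, 1, 1, 1, 9]; the algebraic connectivity is the second entry, 1. The largest eigenvalue, 9, is at most the vertex count 9.

1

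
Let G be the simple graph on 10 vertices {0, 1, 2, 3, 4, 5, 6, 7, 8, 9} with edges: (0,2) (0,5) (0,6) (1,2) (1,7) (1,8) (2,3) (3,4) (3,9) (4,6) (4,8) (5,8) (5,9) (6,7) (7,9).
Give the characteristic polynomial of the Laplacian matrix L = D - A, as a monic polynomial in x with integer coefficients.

Reading degrees in the order [0, 1, 2, 3, 4, 5, 6, 7, 8, 9] gives [3, 3, 3, 3, 3, 3, 3, 3, 3, 3]; set D = diag(3, 3, 3, 3, 3, 3, 3, 3, 3, 3) and form L = D - A. L has integer entries, so p(x) = det(xI - L) has integer coefficients. Expanding the determinant yields x^10 - 30x^9 + 390x^8 - 2880x^7 + 13305x^6 - 39882x^5 + 77640x^4 - 94800x^3 + 66000x^2 - 20000x. Since p(0) = det(-L) = 0, x divides p(x).

x^10 - 30x^9 + 390x^8 - 2880x^7 + 13305x^6 - 39882x^5 + 77640x^4 - 94800x^3 + 66000x^2 - 20000x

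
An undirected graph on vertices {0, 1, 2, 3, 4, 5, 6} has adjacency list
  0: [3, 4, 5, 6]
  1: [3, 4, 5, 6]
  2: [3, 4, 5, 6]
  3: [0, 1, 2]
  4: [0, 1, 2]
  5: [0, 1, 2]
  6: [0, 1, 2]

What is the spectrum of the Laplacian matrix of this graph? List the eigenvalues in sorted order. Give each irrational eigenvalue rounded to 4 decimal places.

With the vertex order [0, 1, 2, 3, 4, 5, 6], the degrees are [4, 4, 4, 3, 3, 3, 3], giving D = diag(4, 4, 4, 3, 3, 3, 3) and L = D - A. Diagonalising L (or applying a numerical eigensolver to the 7x7 matrix) gives the spectrum above. The single zero eigenvalue shows the graph is connected. By the matrix-tree theorem the graph has (1/7) * product of the nonzero eigenvalues = 432 spanning trees.

[0, 3, 3, 3, 4, 4, 7]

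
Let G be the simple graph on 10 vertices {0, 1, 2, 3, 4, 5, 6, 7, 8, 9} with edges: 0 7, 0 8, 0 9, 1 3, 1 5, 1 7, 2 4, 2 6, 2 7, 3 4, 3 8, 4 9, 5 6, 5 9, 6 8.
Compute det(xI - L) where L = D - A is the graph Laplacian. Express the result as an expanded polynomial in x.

Reading degrees in the order [0, 1, 2, 3, 4, 5, 6, 7, 8, 9] gives [3, 3, 3, 3, 3, 3, 3, 3, 3, 3]; set D = diag(3, 3, 3, 3, 3, 3, 3, 3, 3, 3) and form L = D - A. L has integer entries, so p(x) = det(xI - L) has integer coefficients. Expanding the determinant yields x^10 - 30x^9 + 390x^8 - 2880x^7 + 13305x^6 - 39882x^5 + 77640x^4 - 94800x^3 + 66000x^2 - 20000x. The constant term is 0 because L is singular (the all-ones vector lies in its kernel). By the matrix-tree theorem the graph has (1/10) * product of the nonzero eigenvalues = 2000 spanning trees.

x^10 - 30x^9 + 390x^8 - 2880x^7 + 13305x^6 - 39882x^5 + 77640x^4 - 94800x^3 + 66000x^2 - 20000x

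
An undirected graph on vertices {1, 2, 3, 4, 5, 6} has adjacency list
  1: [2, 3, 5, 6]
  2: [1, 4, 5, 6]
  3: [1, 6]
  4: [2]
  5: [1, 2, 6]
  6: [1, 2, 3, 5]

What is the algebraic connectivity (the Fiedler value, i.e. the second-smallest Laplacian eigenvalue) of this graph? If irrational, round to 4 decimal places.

With the vertex order [1, 2, 3, 4, 5, 6], the degrees are [4, 4, 2, 1, 3, 4], giving D = diag(4, 4, 2, 1, 3, 4) and L = D - A. The smallest Laplacian eigenvalue is always 0. The next one, lambda_2 = 0.8929, measures how hard the graph is to disconnect: larger values mean better connectivity. The largest eigenvalue, 5.3686, is at most the vertex count 6.

0.8929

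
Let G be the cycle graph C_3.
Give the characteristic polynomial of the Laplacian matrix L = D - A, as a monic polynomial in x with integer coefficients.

x^3 - 6x^2 + 9x

The graph has 3 vertices and degree multiset [2, 2, 2]; D is the diagonal matrix of degrees and L = D - A. The eigenvalues of L are [0, 3, 3]; the characteristic polynomial is the product of (x - lambda_i), which multiplies out to x^3 - 6x^2 + 9x. The coefficient of x^2 equals -trace(L) = -6, matching the sum of degrees. By the matrix-tree theorem the graph has (1/3) * product of the nonzero eigenvalues = 3 spanning trees.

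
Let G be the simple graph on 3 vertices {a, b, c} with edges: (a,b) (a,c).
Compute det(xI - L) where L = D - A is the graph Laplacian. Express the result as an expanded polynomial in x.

x^3 - 4x^2 + 3x

With the vertex order [a, b, c], the degrees are [2, 1, 1], giving D = diag(2, 1, 1) and L = D - A. L has integer entries, so p(x) = det(xI - L) has integer coefficients. Expanding the determinant yields x^3 - 4x^2 + 3x. Since p(0) = det(-L) = 0, x divides p(x). By the matrix-tree theorem the graph has (1/3) * product of the nonzero eigenvalues = 1 spanning tree.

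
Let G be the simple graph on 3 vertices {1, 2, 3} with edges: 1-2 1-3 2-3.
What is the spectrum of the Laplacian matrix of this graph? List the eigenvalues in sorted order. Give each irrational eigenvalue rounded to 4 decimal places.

[0, 3, 3]

Reading degrees in the order [1, 2, 3] gives [2, 2, 2]; set D = diag(2, 2, 2) and form L = D - A. Since every row of L sums to 0, the all-ones vector is in the kernel and 0 is an eigenvalue. By the matrix-tree theorem the graph has (1/3) * product of the nonzero eigenvalues = 3 spanning trees.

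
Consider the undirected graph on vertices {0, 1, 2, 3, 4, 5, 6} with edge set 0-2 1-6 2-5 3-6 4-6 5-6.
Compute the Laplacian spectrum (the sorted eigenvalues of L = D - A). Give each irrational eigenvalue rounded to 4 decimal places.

[0, 0.2955, 1, 1, 1.4911, 3.1169, 5.0965]

Reading degrees in the order [0, 1, 2, 3, 4, 5, 6] gives [1, 1, 2, 1, 1, 2, 4]; set D = diag(1, 1, 2, 1, 1, 2, 4) and form L = D - A. Since every row of L sums to 0, the all-ones vector is in the kernel and 0 is an eigenvalue. The single zero eigenvalue shows the graph is connected. By the matrix-tree theorem the graph has (1/7) * product of the nonzero eigenvalues = 1 spanning tree.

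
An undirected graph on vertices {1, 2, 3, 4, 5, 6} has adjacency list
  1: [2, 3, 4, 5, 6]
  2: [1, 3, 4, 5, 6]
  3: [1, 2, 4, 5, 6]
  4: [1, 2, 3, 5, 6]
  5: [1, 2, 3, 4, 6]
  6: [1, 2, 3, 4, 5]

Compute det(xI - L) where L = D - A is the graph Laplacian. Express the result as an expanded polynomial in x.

x^6 - 30x^5 + 360x^4 - 2160x^3 + 6480x^2 - 7776x

With the vertex order [1, 2, 3, 4, 5, 6], the degrees are [5, 5, 5, 5, 5, 5], giving D = diag(5, 5, 5, 5, 5, 5) and L = D - A. Computing det(xI - L) by cofactor expansion (or equivalently via sum-over-permutations) gives x^6 - 30x^5 + 360x^4 - 2160x^3 + 6480x^2 - 7776x. The coefficient of x^5 equals -trace(L) = -30, matching the sum of degrees. By the matrix-tree theorem the graph has (1/6) * product of the nonzero eigenvalues = 1296 spanning trees. There is one zero in the spectrum, matching the 1 component.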